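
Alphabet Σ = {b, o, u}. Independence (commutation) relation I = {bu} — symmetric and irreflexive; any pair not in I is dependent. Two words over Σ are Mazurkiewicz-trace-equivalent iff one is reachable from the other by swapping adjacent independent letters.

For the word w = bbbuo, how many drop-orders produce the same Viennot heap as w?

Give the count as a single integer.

4

#0=b has no predecessor
#1=b depends on [0:b]
#2=b depends on [1:b]
#3=u has no predecessor
#4=o depends on [2:b, 3:u]
sources: [0:b, 3:u]
N(rest) = Σ N(rest − s) over sources s of rest; N(one piece) = 1:
  size 1 → [4]=1
  size 2 → [2,4]=1  [3,4]=1
  size 3 → [1,2,4]=1  [2,3,4]=2
  first=0(b) contributes 3
  first=3(u) contributes 1
|[w]| = 4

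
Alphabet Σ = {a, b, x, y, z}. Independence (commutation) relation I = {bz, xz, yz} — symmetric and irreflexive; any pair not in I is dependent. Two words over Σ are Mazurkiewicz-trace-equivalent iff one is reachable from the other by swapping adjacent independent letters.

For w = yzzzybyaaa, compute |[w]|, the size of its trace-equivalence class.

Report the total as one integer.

35

piece 0:y — minimal
piece 1:z — minimal
piece 2:z rests on {1:z}
piece 3:z rests on {2:z}
piece 4:y rests on {0:y}
piece 5:b rests on {4:y}
piece 6:y rests on {5:b}
piece 7:a rests on {3:z, 6:y}
piece 8:a rests on {7:a}
piece 9:a rests on {8:a}
minimal pieces: {0:y, 1:z}
ways to finish when only these pieces remain (= sum over removing one remaining piece with nothing left below it):
  1 left: {9}→1
  2 left: {8,9}→1
  3 left: {7,8,9}→1
  4 left: {3,7,8,9}→1  {6,7,8,9}→1
  5 left: {2,3,7,8,9}→1  {3,6,7,8,9}→2  {5,6,7,8,9}→1
  6 left: {1,2,3,7,8,9}→1  {2,3,6,7,8,9}→3  {3,5,6,7,8,9}→3  {4,5,6,7,8,9}→1
  7 left: {0,4,5,6,7,8,9}→1  {1,2,3,6,7,8,9}→4  {2,3,5,6,7,8,9}→6  {3,4,5,6,7,8,9}→4
  8 left: {0,3,4,5,6,7,8,9}→5  {1,2,3,5,6,7,8,9}→10  {2,3,4,5,6,7,8,9}→10
  placing 0:y first → 20 extensions
  placing 1:z first → 15 extensions
total linear extensions = 35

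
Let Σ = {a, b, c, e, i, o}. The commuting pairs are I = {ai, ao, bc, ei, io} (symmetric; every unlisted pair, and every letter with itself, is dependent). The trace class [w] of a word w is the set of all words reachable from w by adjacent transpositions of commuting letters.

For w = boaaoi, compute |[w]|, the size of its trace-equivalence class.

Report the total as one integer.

piece 0:b — minimal
piece 1:o rests on {0:b}
piece 2:a rests on {0:b}
piece 3:a rests on {2:a}
piece 4:o rests on {1:o}
piece 5:i rests on {0:b}
minimal pieces: {0:b}
ways to finish when only these pieces remain (= sum over removing one remaining piece with nothing left below it):
  1 left: {3}→1  {4}→1  {5}→1
  2 left: {1,4}→1  {2,3}→1  {3,4}→2  {3,5}→2  {4,5}→2
  3 left: {1,3,4}→3  {1,4,5}→3  {2,3,4}→3  {2,3,5}→3  {3,4,5}→6
  4 left: {1,2,3,4}→6  {1,3,4,5}→12  {2,3,4,5}→12
  placing 0:b first → 30 extensions

30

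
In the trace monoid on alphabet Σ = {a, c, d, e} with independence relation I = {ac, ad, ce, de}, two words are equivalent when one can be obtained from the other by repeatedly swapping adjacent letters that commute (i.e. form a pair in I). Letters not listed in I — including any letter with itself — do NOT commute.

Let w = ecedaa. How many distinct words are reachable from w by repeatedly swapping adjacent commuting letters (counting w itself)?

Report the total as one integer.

15

0(e) covers ∅
1(c) covers ∅
2(e) covers 0:e
3(d) covers 1:c
4(a) covers 2:e
5(a) covers 4:a
floor of heap: 0:e, 1:c
completions by unplaced set U, small U first (add the entries for U minus each lowest piece of U):
  |U|=1: {3}:1  {5}:1
  |U|=2: {1,3}:1  {3,5}:2  {4,5}:1
  |U|=3: {1,3,5}:3  {2,4,5}:1  {3,4,5}:3
  |U|=4: {0,2,4,5}:1  {1,3,4,5}:6  {2,3,4,5}:4
  start at 0(e): 10
  start at 1(c): 5
sum over floor = 15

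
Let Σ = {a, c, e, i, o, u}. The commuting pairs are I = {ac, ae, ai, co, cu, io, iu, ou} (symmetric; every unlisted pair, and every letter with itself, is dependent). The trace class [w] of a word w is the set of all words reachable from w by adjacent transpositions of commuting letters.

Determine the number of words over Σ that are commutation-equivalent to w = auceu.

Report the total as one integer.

drop 0:a onto floor
drop 1:u onto {0:a}
drop 2:c onto floor
drop 3:e onto {1:u, 2:c}
drop 4:u onto {3:e}
ground layer = {0:a, 2:c}
drop-orders for the pieces not yet dropped (sum over which currently-grounded one goes next):
  1 to go: {4} 1
  2 to go: {3,4} 1
  3 to go: {1,3,4} 1  {2,3,4} 1
  if 0:a drops first: 2 orders
  if 2:c drops first: 1 orders
heap linearizations: 3

3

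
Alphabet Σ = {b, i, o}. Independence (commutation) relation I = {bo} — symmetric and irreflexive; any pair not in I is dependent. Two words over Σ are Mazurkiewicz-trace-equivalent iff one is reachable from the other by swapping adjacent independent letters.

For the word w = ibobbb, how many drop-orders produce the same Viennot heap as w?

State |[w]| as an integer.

5

#0=i has no predecessor
#1=b depends on [0:i]
#2=o depends on [0:i]
#3=b depends on [1:b]
#4=b depends on [3:b]
#5=b depends on [4:b]
sources: [0:i]
N(rest) = Σ N(rest − s) over sources s of rest; N(one piece) = 1:
  size 1 → [2]=1  [5]=1
  size 2 → [2,5]=2  [4,5]=1
  size 3 → [2,4,5]=3  [3,4,5]=1
  size 4 → [1,3,4,5]=1  [2,3,4,5]=4
  first=0(i) contributes 5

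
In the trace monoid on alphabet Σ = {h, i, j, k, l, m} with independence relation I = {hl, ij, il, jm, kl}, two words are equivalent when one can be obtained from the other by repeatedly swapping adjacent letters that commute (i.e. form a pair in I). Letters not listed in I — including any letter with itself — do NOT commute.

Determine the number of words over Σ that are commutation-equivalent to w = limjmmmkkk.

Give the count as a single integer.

11

#0=l has no predecessor
#1=i has no predecessor
#2=m depends on [0:l, 1:i]
#3=j depends on [0:l]
#4=m depends on [2:m]
#5=m depends on [4:m]
#6=m depends on [5:m]
#7=k depends on [3:j, 6:m]
#8=k depends on [7:k]
#9=k depends on [8:k]
sources: [0:l, 1:i]
N(rest) = Σ N(rest − s) over sources s of rest; N(one piece) = 1:
  size 1 → [9]=1
  size 2 → [8,9]=1
  size 3 → [7,8,9]=1
  size 4 → [3,7,8,9]=1  [6,7,8,9]=1
  size 5 → [3,6,7,8,9]=2  [5,6,7,8,9]=1
  size 6 → [3,5,6,7,8,9]=3  [4,5,6,7,8,9]=1
  size 7 → [2,4,5,6,7,8,9]=1  [3,4,5,6,7,8,9]=4
  size 8 → [1,2,4,5,6,7,8,9]=1  [2,3,4,5,6,7,8,9]=5
  first=0(l) contributes 6
  first=1(i) contributes 5
|[w]| = 11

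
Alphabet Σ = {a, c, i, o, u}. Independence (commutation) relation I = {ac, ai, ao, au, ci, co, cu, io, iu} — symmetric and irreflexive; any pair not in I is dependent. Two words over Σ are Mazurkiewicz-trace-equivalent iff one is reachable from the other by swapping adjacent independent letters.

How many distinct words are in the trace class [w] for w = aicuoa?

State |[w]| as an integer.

180

0(a) covers ∅
1(i) covers ∅
2(c) covers ∅
3(u) covers ∅
4(o) covers 3:u
5(a) covers 0:a
floor of heap: 0:a, 1:i, 2:c, 3:u
completions by unplaced set U, small U first (add the entries for U minus each lowest piece of U):
  |U|=1: {1}:1  {2}:1  {4}:1  {5}:1
  |U|=2: {0,5}:1  {1,2}:2  {1,4}:2  {1,5}:2  {2,4}:2  {2,5}:2  {3,4}:1  {4,5}:2
  |U|=3: {0,1,5}:3  {0,2,5}:3  {0,4,5}:3  {1,2,4}:6  {1,2,5}:6  {1,3,4}:3  {1,4,5}:6  {2,3,4}:3  {2,4,5}:6  {3,4,5}:3
  |U|=4: {0,1,2,5}:12  {0,1,4,5}:12  {0,2,4,5}:12  {0,3,4,5}:6  {1,2,3,4}:12  {1,2,4,5}:24  {1,3,4,5}:12  {2,3,4,5}:12
  start at 0(a): 60
  start at 1(i): 30
  start at 2(c): 30
  start at 3(u): 60
sum over floor = 180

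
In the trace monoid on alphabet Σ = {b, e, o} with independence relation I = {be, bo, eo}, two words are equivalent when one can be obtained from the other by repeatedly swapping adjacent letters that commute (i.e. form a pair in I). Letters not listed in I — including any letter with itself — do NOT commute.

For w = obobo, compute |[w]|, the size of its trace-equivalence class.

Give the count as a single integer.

drop 0:o onto floor
drop 1:b onto floor
drop 2:o onto {0:o}
drop 3:b onto {1:b}
drop 4:o onto {2:o}
ground layer = {0:o, 1:b}
drop-orders for the pieces not yet dropped (sum over which currently-grounded one goes next):
  1 to go: {3} 1  {4} 1
  2 to go: {1,3} 1  {2,4} 1  {3,4} 2
  3 to go: {0,2,4} 1  {1,3,4} 3  {2,3,4} 3
  if 0:o drops first: 6 orders
  if 1:b drops first: 4 orders
heap linearizations: 10

10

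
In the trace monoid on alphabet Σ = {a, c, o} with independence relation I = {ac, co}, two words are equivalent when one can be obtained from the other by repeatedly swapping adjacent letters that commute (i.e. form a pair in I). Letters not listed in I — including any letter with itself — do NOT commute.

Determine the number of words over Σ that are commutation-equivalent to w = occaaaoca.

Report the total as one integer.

piece 0:o — minimal
piece 1:c — minimal
piece 2:c rests on {1:c}
piece 3:a rests on {0:o}
piece 4:a rests on {3:a}
piece 5:a rests on {4:a}
piece 6:o rests on {5:a}
piece 7:c rests on {2:c}
piece 8:a rests on {6:o}
minimal pieces: {0:o, 1:c}
ways to finish when only these pieces remain (= sum over removing one remaining piece with nothing left below it):
  1 left: {7}→1  {8}→1
  2 left: {2,7}→1  {6,8}→1  {7,8}→2
  3 left: {1,2,7}→1  {2,7,8}→3  {5,6,8}→1  {6,7,8}→3
  4 left: {1,2,7,8}→4  {2,6,7,8}→6  {4,5,6,8}→1  {5,6,7,8}→4
  5 left: {1,2,6,7,8}→10  {2,5,6,7,8}→10  {3,4,5,6,8}→1  {4,5,6,7,8}→5
  6 left: {0,3,4,5,6,8}→1  {1,2,5,6,7,8}→20  {2,4,5,6,7,8}→15  {3,4,5,6,7,8}→6
  7 left: {0,3,4,5,6,7,8}→7  {1,2,4,5,6,7,8}→35  {2,3,4,5,6,7,8}→21
  placing 0:o first → 56 extensions
  placing 1:c first → 28 extensions
total linear extensions = 84

84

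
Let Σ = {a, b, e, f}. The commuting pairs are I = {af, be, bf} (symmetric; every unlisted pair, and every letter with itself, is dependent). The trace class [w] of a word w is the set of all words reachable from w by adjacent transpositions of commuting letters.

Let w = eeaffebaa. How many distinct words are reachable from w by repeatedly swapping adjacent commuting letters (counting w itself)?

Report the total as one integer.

drop 0:e onto floor
drop 1:e onto {0:e}
drop 2:a onto {1:e}
drop 3:f onto {1:e}
drop 4:f onto {3:f}
drop 5:e onto {2:a, 4:f}
drop 6:b onto {2:a}
drop 7:a onto {5:e, 6:b}
drop 8:a onto {7:a}
ground layer = {0:e}
drop-orders for the pieces not yet dropped (sum over which currently-grounded one goes next):
  1 to go: {8} 1
  2 to go: {7,8} 1
  3 to go: {5,7,8} 1  {6,7,8} 1
  4 to go: {4,5,7,8} 1  {5,6,7,8} 2
  5 to go: {2,5,6,7,8} 2  {3,4,5,7,8} 1  {4,5,6,7,8} 3
  6 to go: {2,4,5,6,7,8} 5  {3,4,5,6,7,8} 4
  7 to go: {2,3,4,5,6,7,8} 9
  if 0:e drops first: 9 orders

9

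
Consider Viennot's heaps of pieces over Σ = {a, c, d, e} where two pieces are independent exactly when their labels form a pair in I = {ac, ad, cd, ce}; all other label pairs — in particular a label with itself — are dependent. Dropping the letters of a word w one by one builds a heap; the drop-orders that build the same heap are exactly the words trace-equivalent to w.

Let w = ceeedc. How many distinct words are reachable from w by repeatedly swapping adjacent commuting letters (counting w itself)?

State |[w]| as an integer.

15

piece 0:c — minimal
piece 1:e — minimal
piece 2:e rests on {1:e}
piece 3:e rests on {2:e}
piece 4:d rests on {3:e}
piece 5:c rests on {0:c}
minimal pieces: {0:c, 1:e}
ways to finish when only these pieces remain (= sum over removing one remaining piece with nothing left below it):
  1 left: {4}→1  {5}→1
  2 left: {0,5}→1  {3,4}→1  {4,5}→2
  3 left: {0,4,5}→3  {2,3,4}→1  {3,4,5}→3
  4 left: {0,3,4,5}→6  {1,2,3,4}→1  {2,3,4,5}→4
  placing 0:c first → 5 extensions
  placing 1:e first → 10 extensions
total linear extensions = 15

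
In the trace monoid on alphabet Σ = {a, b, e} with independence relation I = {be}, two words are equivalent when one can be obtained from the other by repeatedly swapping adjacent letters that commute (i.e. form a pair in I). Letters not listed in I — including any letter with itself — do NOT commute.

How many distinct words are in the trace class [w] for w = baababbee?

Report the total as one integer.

6

#0=b has no predecessor
#1=a depends on [0:b]
#2=a depends on [1:a]
#3=b depends on [2:a]
#4=a depends on [3:b]
#5=b depends on [4:a]
#6=b depends on [5:b]
#7=e depends on [4:a]
#8=e depends on [7:e]
sources: [0:b]
N(rest) = Σ N(rest − s) over sources s of rest; N(one piece) = 1:
  size 1 → [6]=1  [8]=1
  size 2 → [5,6]=1  [6,8]=2  [7,8]=1
  size 3 → [5,6,8]=3  [6,7,8]=3
  size 4 → [5,6,7,8]=6
  size 5 → [4,5,6,7,8]=6
  size 6 → [3,4,5,6,7,8]=6
  size 7 → [2,3,4,5,6,7,8]=6
  first=0(b) contributes 6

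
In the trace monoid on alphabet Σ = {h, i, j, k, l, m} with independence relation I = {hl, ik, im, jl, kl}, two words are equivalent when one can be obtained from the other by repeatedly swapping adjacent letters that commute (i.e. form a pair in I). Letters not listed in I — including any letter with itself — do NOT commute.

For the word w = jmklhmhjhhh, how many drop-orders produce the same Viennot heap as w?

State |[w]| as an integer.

3

drop 0:j onto floor
drop 1:m onto {0:j}
drop 2:k onto {1:m}
drop 3:l onto {1:m}
drop 4:h onto {2:k}
drop 5:m onto {3:l, 4:h}
drop 6:h onto {5:m}
drop 7:j onto {6:h}
drop 8:h onto {7:j}
drop 9:h onto {8:h}
drop 10:h onto {9:h}
ground layer = {0:j}
drop-orders for the pieces not yet dropped (sum over which currently-grounded one goes next):
  1 to go: {10} 1
  2 to go: {9,10} 1
  3 to go: {8,9,10} 1
  4 to go: {7,8,9,10} 1
  5 to go: {6,7,8,9,10} 1
  6 to go: {5,6,7,8,9,10} 1
  7 to go: {3,5,6,7,8,9,10} 1  {4,5,6,7,8,9,10} 1
  8 to go: {2,4,5,6,7,8,9,10} 1  {3,4,5,6,7,8,9,10} 2
  9 to go: {2,3,4,5,6,7,8,9,10} 3
  if 0:j drops first: 3 orders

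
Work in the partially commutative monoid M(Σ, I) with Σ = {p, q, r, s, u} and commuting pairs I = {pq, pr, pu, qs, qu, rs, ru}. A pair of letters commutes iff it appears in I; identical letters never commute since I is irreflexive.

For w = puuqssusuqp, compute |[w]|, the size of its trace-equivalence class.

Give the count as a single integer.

0(p) covers ∅
1(u) covers ∅
2(u) covers 1:u
3(q) covers ∅
4(s) covers 0:p, 2:u
5(s) covers 4:s
6(u) covers 5:s
7(s) covers 6:u
8(u) covers 7:s
9(q) covers 3:q
10(p) covers 7:s
floor of heap: 0:p, 1:u, 3:q
completions by unplaced set U, small U first (add the entries for U minus each lowest piece of U):
  |U|=1: {8}:1  {9}:1  {10}:1
  |U|=2: {3,9}:1  {8,9}:2  {8,10}:2  {9,10}:2
  |U|=3: {3,8,9}:3  {3,9,10}:3  {7,8,10}:2  {8,9,10}:6
  |U|=4: {3,8,9,10}:12  {6,7,8,10}:2  {7,8,9,10}:8
  |U|=5: {3,7,8,9,10}:20  {5,6,7,8,10}:2  {6,7,8,9,10}:10
  |U|=6: {3,6,7,8,9,10}:30  {4,5,6,7,8,10}:2  {5,6,7,8,9,10}:12
  |U|=7: {0,4,5,6,7,8,10}:2  {2,4,5,6,7,8,10}:2  {3,5,6,7,8,9,10}:42  {4,5,6,7,8,9,10}:14
  |U|=8: {0,2,4,5,6,7,8,10}:4  {0,4,5,6,7,8,9,10}:16  {1,2,4,5,6,7,8,10}:2  {2,4,5,6,7,8,9,10}:16  {3,4,5,6,7,8,9,10}:56
  |U|=9: {0,1,2,4,5,6,7,8,10}:6  {0,2,4,5,6,7,8,9,10}:36  {0,3,4,5,6,7,8,9,10}:72  {1,2,4,5,6,7,8,9,10}:18  {2,3,4,5,6,7,8,9,10}:72
  start at 0(p): 90
  start at 1(u): 180
  start at 3(q): 60
sum over floor = 330

330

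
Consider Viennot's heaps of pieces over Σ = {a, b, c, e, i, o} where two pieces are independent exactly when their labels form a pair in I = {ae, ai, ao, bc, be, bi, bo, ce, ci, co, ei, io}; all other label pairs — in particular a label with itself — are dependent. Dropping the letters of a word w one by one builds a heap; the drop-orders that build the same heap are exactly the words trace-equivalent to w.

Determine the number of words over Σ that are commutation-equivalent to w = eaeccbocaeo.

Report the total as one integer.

1848

0(e) covers ∅
1(a) covers ∅
2(e) covers 0:e
3(c) covers 1:a
4(c) covers 3:c
5(b) covers 1:a
6(o) covers 2:e
7(c) covers 4:c
8(a) covers 5:b, 7:c
9(e) covers 6:o
10(o) covers 9:e
floor of heap: 0:e, 1:a
completions by unplaced set U, small U first (add the entries for U minus each lowest piece of U):
  |U|=1: {8}:1  {10}:1
  |U|=2: {5,8}:1  {7,8}:1  {8,10}:2  {9,10}:1
  |U|=3: {4,7,8}:1  {5,7,8}:2  {5,8,10}:3  {6,9,10}:1  {7,8,10}:3  {8,9,10}:3
  |U|=4: {2,6,9,10}:1  {3,4,7,8}:1  {4,5,7,8}:3  {4,7,8,10}:4  {5,7,8,10}:8  {5,8,9,10}:6  {6,8,9,10}:4  {7,8,9,10}:6
  |U|=5: {0,2,6,9,10}:1  {2,6,8,9,10}:5  {3,4,5,7,8}:4  {3,4,7,8,10}:5  {4,5,7,8,10}:15  {4,7,8,9,10}:10  {5,6,8,9,10}:10  {5,7,8,9,10}:20  {6,7,8,9,10}:10
  |U|=6: {0,2,6,8,9,10}:6  {1,3,4,5,7,8}:4  {2,5,6,8,9,10}:15  {2,6,7,8,9,10}:15  {3,4,5,7,8,10}:24  {3,4,7,8,9,10}:15  {4,5,7,8,9,10}:45  {4,6,7,8,9,10}:20  {5,6,7,8,9,10}:40
  |U|=7: {0,2,5,6,8,9,10}:21  {0,2,6,7,8,9,10}:21  {1,3,4,5,7,8,10}:28  {2,4,6,7,8,9,10}:35  {2,5,6,7,8,9,10}:70  {3,4,5,7,8,9,10}:84  {3,4,6,7,8,9,10}:35  {4,5,6,7,8,9,10}:105
  |U|=8: {0,2,4,6,7,8,9,10}:56  {0,2,5,6,7,8,9,10}:112  {1,3,4,5,7,8,9,10}:112  {2,3,4,6,7,8,9,10}:70  {2,4,5,6,7,8,9,10}:210  {3,4,5,6,7,8,9,10}:224
  |U|=9: {0,2,3,4,6,7,8,9,10}:126  {0,2,4,5,6,7,8,9,10}:378  {1,3,4,5,6,7,8,9,10}:336  {2,3,4,5,6,7,8,9,10}:504
  start at 0(e): 840
  start at 1(a): 1008
sum over floor = 1848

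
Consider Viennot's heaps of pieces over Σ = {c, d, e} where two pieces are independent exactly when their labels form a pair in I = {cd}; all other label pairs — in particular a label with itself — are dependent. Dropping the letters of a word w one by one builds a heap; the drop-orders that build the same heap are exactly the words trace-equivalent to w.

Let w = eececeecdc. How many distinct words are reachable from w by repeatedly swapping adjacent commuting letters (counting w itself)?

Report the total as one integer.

3

piece 0:e — minimal
piece 1:e rests on {0:e}
piece 2:c rests on {1:e}
piece 3:e rests on {2:c}
piece 4:c rests on {3:e}
piece 5:e rests on {4:c}
piece 6:e rests on {5:e}
piece 7:c rests on {6:e}
piece 8:d rests on {6:e}
piece 9:c rests on {7:c}
minimal pieces: {0:e}
ways to finish when only these pieces remain (= sum over removing one remaining piece with nothing left below it):
  1 left: {8}→1  {9}→1
  2 left: {7,9}→1  {8,9}→2
  3 left: {7,8,9}→3
  4 left: {6,7,8,9}→3
  5 left: {5,6,7,8,9}→3
  6 left: {4,5,6,7,8,9}→3
  7 left: {3,4,5,6,7,8,9}→3
  8 left: {2,3,4,5,6,7,8,9}→3
  placing 0:e first → 3 extensions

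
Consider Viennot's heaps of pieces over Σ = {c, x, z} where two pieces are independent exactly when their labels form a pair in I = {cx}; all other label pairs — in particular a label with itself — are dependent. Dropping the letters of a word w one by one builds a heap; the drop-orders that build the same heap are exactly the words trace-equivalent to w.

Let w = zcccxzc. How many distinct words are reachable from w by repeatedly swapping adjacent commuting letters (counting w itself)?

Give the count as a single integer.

4

piece 0:z — minimal
piece 1:c rests on {0:z}
piece 2:c rests on {1:c}
piece 3:c rests on {2:c}
piece 4:x rests on {0:z}
piece 5:z rests on {3:c, 4:x}
piece 6:c rests on {5:z}
minimal pieces: {0:z}
ways to finish when only these pieces remain (= sum over removing one remaining piece with nothing left below it):
  1 left: {6}→1
  2 left: {5,6}→1
  3 left: {3,5,6}→1  {4,5,6}→1
  4 left: {2,3,5,6}→1  {3,4,5,6}→2
  5 left: {1,2,3,5,6}→1  {2,3,4,5,6}→3
  placing 0:z first → 4 extensions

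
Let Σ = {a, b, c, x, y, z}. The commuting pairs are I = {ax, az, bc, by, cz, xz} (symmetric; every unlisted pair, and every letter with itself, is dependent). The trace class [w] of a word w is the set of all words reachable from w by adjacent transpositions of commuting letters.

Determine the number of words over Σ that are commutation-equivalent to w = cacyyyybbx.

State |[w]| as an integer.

#0=c has no predecessor
#1=a depends on [0:c]
#2=c depends on [1:a]
#3=y depends on [2:c]
#4=y depends on [3:y]
#5=y depends on [4:y]
#6=y depends on [5:y]
#7=b depends on [1:a]
#8=b depends on [7:b]
#9=x depends on [6:y, 8:b]
sources: [0:c]
N(rest) = Σ N(rest − s) over sources s of rest; N(one piece) = 1:
  size 1 → [9]=1
  size 2 → [6,9]=1  [8,9]=1
  size 3 → [5,6,9]=1  [6,8,9]=2  [7,8,9]=1
  size 4 → [4,5,6,9]=1  [5,6,8,9]=3  [6,7,8,9]=3
  size 5 → [3,4,5,6,9]=1  [4,5,6,8,9]=4  [5,6,7,8,9]=6
  size 6 → [2,3,4,5,6,9]=1  [3,4,5,6,8,9]=5  [4,5,6,7,8,9]=10
  size 7 → [2,3,4,5,6,8,9]=6  [3,4,5,6,7,8,9]=15
  size 8 → [2,3,4,5,6,7,8,9]=21
  first=0(c) contributes 21

21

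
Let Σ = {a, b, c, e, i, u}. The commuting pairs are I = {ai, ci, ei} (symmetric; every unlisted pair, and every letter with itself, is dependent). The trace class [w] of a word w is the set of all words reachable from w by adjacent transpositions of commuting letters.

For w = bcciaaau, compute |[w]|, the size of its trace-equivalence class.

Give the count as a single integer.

#0=b has no predecessor
#1=c depends on [0:b]
#2=c depends on [1:c]
#3=i depends on [0:b]
#4=a depends on [2:c]
#5=a depends on [4:a]
#6=a depends on [5:a]
#7=u depends on [3:i, 6:a]
sources: [0:b]
N(rest) = Σ N(rest − s) over sources s of rest; N(one piece) = 1:
  size 1 → [7]=1
  size 2 → [3,7]=1  [6,7]=1
  size 3 → [3,6,7]=2  [5,6,7]=1
  size 4 → [3,5,6,7]=3  [4,5,6,7]=1
  size 5 → [2,4,5,6,7]=1  [3,4,5,6,7]=4
  size 6 → [1,2,4,5,6,7]=1  [2,3,4,5,6,7]=5
  first=0(b) contributes 6

6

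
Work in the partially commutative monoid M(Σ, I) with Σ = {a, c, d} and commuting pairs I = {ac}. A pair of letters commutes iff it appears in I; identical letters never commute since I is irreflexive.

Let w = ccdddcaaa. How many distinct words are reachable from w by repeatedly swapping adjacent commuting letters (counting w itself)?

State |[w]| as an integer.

0(c) covers ∅
1(c) covers 0:c
2(d) covers 1:c
3(d) covers 2:d
4(d) covers 3:d
5(c) covers 4:d
6(a) covers 4:d
7(a) covers 6:a
8(a) covers 7:a
floor of heap: 0:c
completions by unplaced set U, small U first (add the entries for U minus each lowest piece of U):
  |U|=1: {5}:1  {8}:1
  |U|=2: {5,8}:2  {7,8}:1
  |U|=3: {5,7,8}:3  {6,7,8}:1
  |U|=4: {5,6,7,8}:4
  |U|=5: {4,5,6,7,8}:4
  |U|=6: {3,4,5,6,7,8}:4
  |U|=7: {2,3,4,5,6,7,8}:4
  start at 0(c): 4

4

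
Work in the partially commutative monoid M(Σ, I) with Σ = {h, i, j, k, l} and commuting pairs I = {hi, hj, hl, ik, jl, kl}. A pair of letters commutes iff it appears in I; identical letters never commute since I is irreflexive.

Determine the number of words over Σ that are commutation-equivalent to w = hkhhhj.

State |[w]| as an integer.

#0=h has no predecessor
#1=k depends on [0:h]
#2=h depends on [1:k]
#3=h depends on [2:h]
#4=h depends on [3:h]
#5=j depends on [1:k]
sources: [0:h]
N(rest) = Σ N(rest − s) over sources s of rest; N(one piece) = 1:
  size 1 → [4]=1  [5]=1
  size 2 → [3,4]=1  [4,5]=2
  size 3 → [2,3,4]=1  [3,4,5]=3
  size 4 → [2,3,4,5]=4
  first=0(h) contributes 4

4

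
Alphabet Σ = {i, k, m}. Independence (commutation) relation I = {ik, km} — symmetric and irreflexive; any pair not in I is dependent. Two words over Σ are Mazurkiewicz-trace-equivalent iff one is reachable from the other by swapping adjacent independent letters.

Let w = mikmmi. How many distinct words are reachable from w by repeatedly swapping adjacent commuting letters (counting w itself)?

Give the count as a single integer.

#0=m has no predecessor
#1=i depends on [0:m]
#2=k has no predecessor
#3=m depends on [1:i]
#4=m depends on [3:m]
#5=i depends on [4:m]
sources: [0:m, 2:k]
N(rest) = Σ N(rest − s) over sources s of rest; N(one piece) = 1:
  size 1 → [2]=1  [5]=1
  size 2 → [2,5]=2  [4,5]=1
  size 3 → [2,4,5]=3  [3,4,5]=1
  size 4 → [1,3,4,5]=1  [2,3,4,5]=4
  first=0(m) contributes 5
  first=2(k) contributes 1
|[w]| = 6

6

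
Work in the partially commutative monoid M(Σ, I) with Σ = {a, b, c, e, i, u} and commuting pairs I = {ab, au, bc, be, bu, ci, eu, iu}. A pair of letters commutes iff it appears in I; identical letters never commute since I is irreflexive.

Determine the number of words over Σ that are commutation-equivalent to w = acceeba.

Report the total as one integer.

7

#0=a has no predecessor
#1=c depends on [0:a]
#2=c depends on [1:c]
#3=e depends on [2:c]
#4=e depends on [3:e]
#5=b has no predecessor
#6=a depends on [4:e]
sources: [0:a, 5:b]
N(rest) = Σ N(rest − s) over sources s of rest; N(one piece) = 1:
  size 1 → [5]=1  [6]=1
  size 2 → [4,6]=1  [5,6]=2
  size 3 → [3,4,6]=1  [4,5,6]=3
  size 4 → [2,3,4,6]=1  [3,4,5,6]=4
  size 5 → [1,2,3,4,6]=1  [2,3,4,5,6]=5
  first=0(a) contributes 6
  first=5(b) contributes 1
|[w]| = 7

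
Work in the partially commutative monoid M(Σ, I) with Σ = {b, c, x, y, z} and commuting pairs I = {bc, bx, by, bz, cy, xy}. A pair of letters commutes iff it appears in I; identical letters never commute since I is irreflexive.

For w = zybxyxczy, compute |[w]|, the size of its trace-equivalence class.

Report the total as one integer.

90

drop 0:z onto floor
drop 1:y onto {0:z}
drop 2:b onto floor
drop 3:x onto {0:z}
drop 4:y onto {1:y}
drop 5:x onto {3:x}
drop 6:c onto {5:x}
drop 7:z onto {4:y, 6:c}
drop 8:y onto {7:z}
ground layer = {0:z, 2:b}
drop-orders for the pieces not yet dropped (sum over which currently-grounded one goes next):
  1 to go: {2} 1  {8} 1
  2 to go: {2,8} 2  {7,8} 1
  3 to go: {2,7,8} 3  {4,7,8} 1  {6,7,8} 1
  4 to go: {1,4,7,8} 1  {2,4,7,8} 4  {2,6,7,8} 4  {4,6,7,8} 2  {5,6,7,8} 1
  5 to go: {1,2,4,7,8} 5  {1,4,6,7,8} 3  {2,4,6,7,8} 10  {2,5,6,7,8} 5  {3,5,6,7,8} 1  {4,5,6,7,8} 3
  6 to go: {1,2,4,6,7,8} 18  {1,4,5,6,7,8} 6  {2,3,5,6,7,8} 6  {2,4,5,6,7,8} 18  {3,4,5,6,7,8} 4
  7 to go: {1,2,4,5,6,7,8} 42  {1,3,4,5,6,7,8} 10  {2,3,4,5,6,7,8} 28
  if 0:z drops first: 80 orders
  if 2:b drops first: 10 orders
heap linearizations: 90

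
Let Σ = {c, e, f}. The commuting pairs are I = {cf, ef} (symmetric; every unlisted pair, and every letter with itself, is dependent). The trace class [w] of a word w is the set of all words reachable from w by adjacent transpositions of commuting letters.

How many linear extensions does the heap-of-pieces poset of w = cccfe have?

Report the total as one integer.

#0=c has no predecessor
#1=c depends on [0:c]
#2=c depends on [1:c]
#3=f has no predecessor
#4=e depends on [2:c]
sources: [0:c, 3:f]
N(rest) = Σ N(rest − s) over sources s of rest; N(one piece) = 1:
  size 1 → [3]=1  [4]=1
  size 2 → [2,4]=1  [3,4]=2
  size 3 → [1,2,4]=1  [2,3,4]=3
  first=0(c) contributes 4
  first=3(f) contributes 1
|[w]| = 5

5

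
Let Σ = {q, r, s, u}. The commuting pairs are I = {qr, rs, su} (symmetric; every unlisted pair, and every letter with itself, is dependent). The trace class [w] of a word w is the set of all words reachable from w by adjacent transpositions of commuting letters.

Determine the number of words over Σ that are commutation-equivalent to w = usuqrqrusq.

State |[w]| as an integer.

#0=u has no predecessor
#1=s has no predecessor
#2=u depends on [0:u]
#3=q depends on [1:s, 2:u]
#4=r depends on [2:u]
#5=q depends on [3:q]
#6=r depends on [4:r]
#7=u depends on [5:q, 6:r]
#8=s depends on [5:q]
#9=q depends on [7:u, 8:s]
sources: [0:u, 1:s]
N(rest) = Σ N(rest − s) over sources s of rest; N(one piece) = 1:
  size 1 → [9]=1
  size 2 → [7,9]=1  [8,9]=1
  size 3 → [6,7,9]=1  [7,8,9]=2
  size 4 → [4,6,7,9]=1  [5,7,8,9]=2  [6,7,8,9]=3
  size 5 → [3,5,7,8,9]=2  [4,6,7,8,9]=4  [5,6,7,8,9]=5
  size 6 → [1,3,5,7,8,9]=2  [3,5,6,7,8,9]=7  [4,5,6,7,8,9]=9
  size 7 → [1,3,5,6,7,8,9]=9  [3,4,5,6,7,8,9]=16
  size 8 → [1,3,4,5,6,7,8,9]=25  [2,3,4,5,6,7,8,9]=16
  first=0(u) contributes 41
  first=1(s) contributes 16
|[w]| = 57

57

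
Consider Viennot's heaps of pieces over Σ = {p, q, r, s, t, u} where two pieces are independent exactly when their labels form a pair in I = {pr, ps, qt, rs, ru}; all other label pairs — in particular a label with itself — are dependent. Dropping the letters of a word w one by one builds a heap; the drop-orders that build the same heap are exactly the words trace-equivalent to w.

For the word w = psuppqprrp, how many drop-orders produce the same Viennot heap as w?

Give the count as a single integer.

12

drop 0:p onto floor
drop 1:s onto floor
drop 2:u onto {0:p, 1:s}
drop 3:p onto {2:u}
drop 4:p onto {3:p}
drop 5:q onto {4:p}
drop 6:p onto {5:q}
drop 7:r onto {5:q}
drop 8:r onto {7:r}
drop 9:p onto {6:p}
ground layer = {0:p, 1:s}
drop-orders for the pieces not yet dropped (sum over which currently-grounded one goes next):
  1 to go: {8} 1  {9} 1
  2 to go: {6,9} 1  {7,8} 1  {8,9} 2
  3 to go: {6,8,9} 3  {7,8,9} 3
  4 to go: {6,7,8,9} 6
  5 to go: {5,6,7,8,9} 6
  6 to go: {4,5,6,7,8,9} 6
  7 to go: {3,4,5,6,7,8,9} 6
  8 to go: {2,3,4,5,6,7,8,9} 6
  if 0:p drops first: 6 orders
  if 1:s drops first: 6 orders
heap linearizations: 12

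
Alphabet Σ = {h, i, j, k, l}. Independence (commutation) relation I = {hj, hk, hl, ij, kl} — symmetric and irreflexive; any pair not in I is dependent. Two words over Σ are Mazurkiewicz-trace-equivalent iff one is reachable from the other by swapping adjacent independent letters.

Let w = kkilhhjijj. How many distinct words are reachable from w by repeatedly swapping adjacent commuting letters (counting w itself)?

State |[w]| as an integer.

34

#0=k has no predecessor
#1=k depends on [0:k]
#2=i depends on [1:k]
#3=l depends on [2:i]
#4=h depends on [2:i]
#5=h depends on [4:h]
#6=j depends on [3:l]
#7=i depends on [3:l, 5:h]
#8=j depends on [6:j]
#9=j depends on [8:j]
sources: [0:k]
N(rest) = Σ N(rest − s) over sources s of rest; N(one piece) = 1:
  size 1 → [7]=1  [9]=1
  size 2 → [5,7]=1  [7,9]=2  [8,9]=1
  size 3 → [4,5,7]=1  [5,7,9]=3  [6,8,9]=1  [7,8,9]=3
  size 4 → [4,5,7,9]=4  [5,7,8,9]=6  [6,7,8,9]=4
  size 5 → [3,6,7,8,9]=4  [4,5,7,8,9]=10  [5,6,7,8,9]=10
  size 6 → [3,5,6,7,8,9]=14  [4,5,6,7,8,9]=20
  size 7 → [3,4,5,6,7,8,9]=34
  size 8 → [2,3,4,5,6,7,8,9]=34
  first=0(k) contributes 34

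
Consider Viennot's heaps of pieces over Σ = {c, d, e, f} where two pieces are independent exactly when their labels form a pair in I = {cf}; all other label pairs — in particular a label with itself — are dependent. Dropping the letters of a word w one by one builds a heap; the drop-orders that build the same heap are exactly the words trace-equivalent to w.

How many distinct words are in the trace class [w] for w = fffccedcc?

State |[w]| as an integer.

10

drop 0:f onto floor
drop 1:f onto {0:f}
drop 2:f onto {1:f}
drop 3:c onto floor
drop 4:c onto {3:c}
drop 5:e onto {2:f, 4:c}
drop 6:d onto {5:e}
drop 7:c onto {6:d}
drop 8:c onto {7:c}
ground layer = {0:f, 3:c}
drop-orders for the pieces not yet dropped (sum over which currently-grounded one goes next):
  1 to go: {8} 1
  2 to go: {7,8} 1
  3 to go: {6,7,8} 1
  4 to go: {5,6,7,8} 1
  5 to go: {2,5,6,7,8} 1  {4,5,6,7,8} 1
  6 to go: {1,2,5,6,7,8} 1  {2,4,5,6,7,8} 2  {3,4,5,6,7,8} 1
  7 to go: {0,1,2,5,6,7,8} 1  {1,2,4,5,6,7,8} 3  {2,3,4,5,6,7,8} 3
  if 0:f drops first: 6 orders
  if 3:c drops first: 4 orders
heap linearizations: 10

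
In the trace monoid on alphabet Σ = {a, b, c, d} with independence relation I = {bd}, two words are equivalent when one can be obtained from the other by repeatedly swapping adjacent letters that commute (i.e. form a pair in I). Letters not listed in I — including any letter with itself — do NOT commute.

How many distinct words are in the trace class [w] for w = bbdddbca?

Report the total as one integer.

drop 0:b onto floor
drop 1:b onto {0:b}
drop 2:d onto floor
drop 3:d onto {2:d}
drop 4:d onto {3:d}
drop 5:b onto {1:b}
drop 6:c onto {4:d, 5:b}
drop 7:a onto {6:c}
ground layer = {0:b, 2:d}
drop-orders for the pieces not yet dropped (sum over which currently-grounded one goes next):
  1 to go: {7} 1
  2 to go: {6,7} 1
  3 to go: {4,6,7} 1  {5,6,7} 1
  4 to go: {1,5,6,7} 1  {3,4,6,7} 1  {4,5,6,7} 2
  5 to go: {0,1,5,6,7} 1  {1,4,5,6,7} 3  {2,3,4,6,7} 1  {3,4,5,6,7} 3
  6 to go: {0,1,4,5,6,7} 4  {1,3,4,5,6,7} 6  {2,3,4,5,6,7} 4
  if 0:b drops first: 10 orders
  if 2:d drops first: 10 orders
heap linearizations: 20

20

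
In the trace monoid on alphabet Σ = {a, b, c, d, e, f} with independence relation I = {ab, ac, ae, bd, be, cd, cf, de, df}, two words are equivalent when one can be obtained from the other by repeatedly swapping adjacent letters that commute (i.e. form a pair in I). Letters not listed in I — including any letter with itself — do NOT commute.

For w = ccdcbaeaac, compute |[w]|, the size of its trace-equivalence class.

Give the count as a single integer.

420

piece 0:c — minimal
piece 1:c rests on {0:c}
piece 2:d — minimal
piece 3:c rests on {1:c}
piece 4:b rests on {3:c}
piece 5:a rests on {2:d}
piece 6:e rests on {3:c}
piece 7:a rests on {5:a}
piece 8:a rests on {7:a}
piece 9:c rests on {4:b, 6:e}
minimal pieces: {0:c, 2:d}
ways to finish when only these pieces remain (= sum over removing one remaining piece with nothing left below it):
  1 left: {8}→1  {9}→1
  2 left: {4,9}→1  {6,9}→1  {7,8}→1  {8,9}→2
  3 left: {4,6,9}→2  {4,8,9}→3  {5,7,8}→1  {6,8,9}→3  {7,8,9}→3
  4 left: {2,5,7,8}→1  {3,4,6,9}→2  {4,6,8,9}→8  {4,7,8,9}→6  {5,7,8,9}→4  {6,7,8,9}→6
  5 left: {1,3,4,6,9}→2  {2,5,7,8,9}→5  {3,4,6,8,9}→10  {4,5,7,8,9}→10  {4,6,7,8,9}→20  {5,6,7,8,9}→10
  6 left: {0,1,3,4,6,9}→2  {1,3,4,6,8,9}→12  {2,4,5,7,8,9}→15  {2,5,6,7,8,9}→15  {3,4,6,7,8,9}→30  {4,5,6,7,8,9}→40
  7 left: {0,1,3,4,6,8,9}→14  {1,3,4,6,7,8,9}→42  {2,4,5,6,7,8,9}→70  {3,4,5,6,7,8,9}→70
  8 left: {0,1,3,4,6,7,8,9}→56  {1,3,4,5,6,7,8,9}→112  {2,3,4,5,6,7,8,9}→140
  placing 0:c first → 252 extensions
  placing 2:d first → 168 extensions
total linear extensions = 420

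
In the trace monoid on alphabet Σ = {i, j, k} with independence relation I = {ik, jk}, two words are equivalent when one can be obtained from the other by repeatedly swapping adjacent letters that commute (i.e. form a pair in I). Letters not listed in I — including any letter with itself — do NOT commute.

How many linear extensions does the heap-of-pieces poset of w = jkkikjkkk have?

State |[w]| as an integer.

#0=j has no predecessor
#1=k has no predecessor
#2=k depends on [1:k]
#3=i depends on [0:j]
#4=k depends on [2:k]
#5=j depends on [3:i]
#6=k depends on [4:k]
#7=k depends on [6:k]
#8=k depends on [7:k]
sources: [0:j, 1:k]
N(rest) = Σ N(rest − s) over sources s of rest; N(one piece) = 1:
  size 1 → [5]=1  [8]=1
  size 2 → [3,5]=1  [5,8]=2  [7,8]=1
  size 3 → [0,3,5]=1  [3,5,8]=3  [5,7,8]=3  [6,7,8]=1
  size 4 → [0,3,5,8]=4  [3,5,7,8]=6  [4,6,7,8]=1  [5,6,7,8]=4
  size 5 → [0,3,5,7,8]=10  [2,4,6,7,8]=1  [3,5,6,7,8]=10  [4,5,6,7,8]=5
  size 6 → [0,3,5,6,7,8]=20  [1,2,4,6,7,8]=1  [2,4,5,6,7,8]=6  [3,4,5,6,7,8]=15
  size 7 → [0,3,4,5,6,7,8]=35  [1,2,4,5,6,7,8]=7  [2,3,4,5,6,7,8]=21
  first=0(j) contributes 28
  first=1(k) contributes 56
|[w]| = 84

84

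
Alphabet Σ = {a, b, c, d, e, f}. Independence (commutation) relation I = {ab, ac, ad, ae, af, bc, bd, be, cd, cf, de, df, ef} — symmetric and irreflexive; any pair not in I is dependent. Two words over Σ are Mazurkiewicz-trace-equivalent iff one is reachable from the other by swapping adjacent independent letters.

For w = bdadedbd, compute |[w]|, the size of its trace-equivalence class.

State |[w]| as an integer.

#0=b has no predecessor
#1=d has no predecessor
#2=a has no predecessor
#3=d depends on [1:d]
#4=e has no predecessor
#5=d depends on [3:d]
#6=b depends on [0:b]
#7=d depends on [5:d]
sources: [0:b, 1:d, 2:a, 4:e]
N(rest) = Σ N(rest − s) over sources s of rest; N(one piece) = 1:
  size 1 → [2]=1  [4]=1  [6]=1  [7]=1
  size 2 → [0,6]=1  [2,4]=2  [2,6]=2  [2,7]=2  [4,6]=2  [4,7]=2  [5,7]=1  [6,7]=2
  size 3 → [0,2,6]=3  [0,4,6]=3  [0,6,7]=3  [2,4,6]=6  [2,4,7]=6  [2,5,7]=3  [2,6,7]=6  [3,5,7]=1  [4,5,7]=3  [4,6,7]=6  [5,6,7]=3
  size 4 → [0,2,4,6]=12  [0,2,6,7]=12  [0,4,6,7]=12  [0,5,6,7]=6  [1,3,5,7]=1  [2,3,5,7]=4  [2,4,5,7]=12  [2,4,6,7]=24  [2,5,6,7]=12  [3,4,5,7]=4  [3,5,6,7]=4  [4,5,6,7]=12
  size 5 → [0,2,4,6,7]=60  [0,2,5,6,7]=30  [0,3,5,6,7]=10  [0,4,5,6,7]=30  [1,2,3,5,7]=5  [1,3,4,5,7]=5  [1,3,5,6,7]=5  [2,3,4,5,7]=20  [2,3,5,6,7]=20  [2,4,5,6,7]=60  [3,4,5,6,7]=20
  size 6 → [0,1,3,5,6,7]=15  [0,2,3,5,6,7]=60  [0,2,4,5,6,7]=180  [0,3,4,5,6,7]=60  [1,2,3,4,5,7]=30  [1,2,3,5,6,7]=30  [1,3,4,5,6,7]=30  [2,3,4,5,6,7]=120
  first=0(b) contributes 210
  first=1(d) contributes 420
  first=2(a) contributes 105
  first=4(e) contributes 105
|[w]| = 840

840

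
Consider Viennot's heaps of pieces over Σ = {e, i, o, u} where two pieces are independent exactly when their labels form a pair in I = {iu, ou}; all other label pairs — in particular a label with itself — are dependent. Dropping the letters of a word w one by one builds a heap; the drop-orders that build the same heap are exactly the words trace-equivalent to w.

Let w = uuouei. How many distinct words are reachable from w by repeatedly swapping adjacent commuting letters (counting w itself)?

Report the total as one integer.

4

drop 0:u onto floor
drop 1:u onto {0:u}
drop 2:o onto floor
drop 3:u onto {1:u}
drop 4:e onto {2:o, 3:u}
drop 5:i onto {4:e}
ground layer = {0:u, 2:o}
drop-orders for the pieces not yet dropped (sum over which currently-grounded one goes next):
  1 to go: {5} 1
  2 to go: {4,5} 1
  3 to go: {2,4,5} 1  {3,4,5} 1
  4 to go: {1,3,4,5} 1  {2,3,4,5} 2
  if 0:u drops first: 3 orders
  if 2:o drops first: 1 orders
heap linearizations: 4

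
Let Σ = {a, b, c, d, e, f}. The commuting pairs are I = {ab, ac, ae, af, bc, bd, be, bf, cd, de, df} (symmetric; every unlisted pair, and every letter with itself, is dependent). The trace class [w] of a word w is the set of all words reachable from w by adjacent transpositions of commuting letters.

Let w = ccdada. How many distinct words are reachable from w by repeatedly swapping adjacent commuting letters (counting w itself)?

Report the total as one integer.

drop 0:c onto floor
drop 1:c onto {0:c}
drop 2:d onto floor
drop 3:a onto {2:d}
drop 4:d onto {3:a}
drop 5:a onto {4:d}
ground layer = {0:c, 2:d}
drop-orders for the pieces not yet dropped (sum over which currently-grounded one goes next):
  1 to go: {1} 1  {5} 1
  2 to go: {0,1} 1  {1,5} 2  {4,5} 1
  3 to go: {0,1,5} 3  {1,4,5} 3  {3,4,5} 1
  4 to go: {0,1,4,5} 6  {1,3,4,5} 4  {2,3,4,5} 1
  if 0:c drops first: 5 orders
  if 2:d drops first: 10 orders
heap linearizations: 15

15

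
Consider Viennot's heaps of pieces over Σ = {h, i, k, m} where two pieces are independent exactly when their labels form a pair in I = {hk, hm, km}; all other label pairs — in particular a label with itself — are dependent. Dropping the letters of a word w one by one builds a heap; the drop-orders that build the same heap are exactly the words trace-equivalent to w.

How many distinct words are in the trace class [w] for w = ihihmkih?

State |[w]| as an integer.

drop 0:i onto floor
drop 1:h onto {0:i}
drop 2:i onto {1:h}
drop 3:h onto {2:i}
drop 4:m onto {2:i}
drop 5:k onto {2:i}
drop 6:i onto {3:h, 4:m, 5:k}
drop 7:h onto {6:i}
ground layer = {0:i}
drop-orders for the pieces not yet dropped (sum over which currently-grounded one goes next):
  1 to go: {7} 1
  2 to go: {6,7} 1
  3 to go: {3,6,7} 1  {4,6,7} 1  {5,6,7} 1
  4 to go: {3,4,6,7} 2  {3,5,6,7} 2  {4,5,6,7} 2
  5 to go: {3,4,5,6,7} 6
  6 to go: {2,3,4,5,6,7} 6
  if 0:i drops first: 6 orders

6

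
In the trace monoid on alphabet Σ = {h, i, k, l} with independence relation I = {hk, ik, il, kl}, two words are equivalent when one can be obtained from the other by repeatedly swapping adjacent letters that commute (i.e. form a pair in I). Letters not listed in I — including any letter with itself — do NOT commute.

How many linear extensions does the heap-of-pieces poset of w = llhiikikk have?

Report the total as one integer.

84

0(l) covers ∅
1(l) covers 0:l
2(h) covers 1:l
3(i) covers 2:h
4(i) covers 3:i
5(k) covers ∅
6(i) covers 4:i
7(k) covers 5:k
8(k) covers 7:k
floor of heap: 0:l, 5:k
completions by unplaced set U, small U first (add the entries for U minus each lowest piece of U):
  |U|=1: {6}:1  {8}:1
  |U|=2: {4,6}:1  {6,8}:2  {7,8}:1
  |U|=3: {3,4,6}:1  {4,6,8}:3  {5,7,8}:1  {6,7,8}:3
  |U|=4: {2,3,4,6}:1  {3,4,6,8}:4  {4,6,7,8}:6  {5,6,7,8}:4
  |U|=5: {1,2,3,4,6}:1  {2,3,4,6,8}:5  {3,4,6,7,8}:10  {4,5,6,7,8}:10
  |U|=6: {0,1,2,3,4,6}:1  {1,2,3,4,6,8}:6  {2,3,4,6,7,8}:15  {3,4,5,6,7,8}:20
  |U|=7: {0,1,2,3,4,6,8}:7  {1,2,3,4,6,7,8}:21  {2,3,4,5,6,7,8}:35
  start at 0(l): 56
  start at 5(k): 28
sum over floor = 84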